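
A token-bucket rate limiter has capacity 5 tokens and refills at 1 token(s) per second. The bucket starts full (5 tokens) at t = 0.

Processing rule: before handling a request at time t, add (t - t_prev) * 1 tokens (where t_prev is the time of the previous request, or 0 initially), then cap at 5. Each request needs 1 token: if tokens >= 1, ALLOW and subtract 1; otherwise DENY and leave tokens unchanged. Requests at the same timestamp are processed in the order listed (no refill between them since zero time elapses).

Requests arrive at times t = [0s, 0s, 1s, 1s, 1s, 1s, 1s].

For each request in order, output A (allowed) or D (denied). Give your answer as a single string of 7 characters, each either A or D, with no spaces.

Answer: AAAAAAD

Derivation:
Simulating step by step:
  req#1 t=0s: ALLOW
  req#2 t=0s: ALLOW
  req#3 t=1s: ALLOW
  req#4 t=1s: ALLOW
  req#5 t=1s: ALLOW
  req#6 t=1s: ALLOW
  req#7 t=1s: DENY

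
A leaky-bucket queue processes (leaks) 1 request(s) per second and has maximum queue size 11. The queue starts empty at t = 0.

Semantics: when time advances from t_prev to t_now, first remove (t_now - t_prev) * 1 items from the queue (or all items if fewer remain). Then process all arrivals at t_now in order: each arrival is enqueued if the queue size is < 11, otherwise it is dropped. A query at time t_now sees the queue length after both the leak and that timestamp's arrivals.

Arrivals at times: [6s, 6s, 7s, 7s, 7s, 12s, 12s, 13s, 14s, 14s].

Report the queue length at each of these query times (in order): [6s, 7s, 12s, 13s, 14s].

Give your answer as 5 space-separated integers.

Queue lengths at query times:
  query t=6s: backlog = 2
  query t=7s: backlog = 4
  query t=12s: backlog = 2
  query t=13s: backlog = 2
  query t=14s: backlog = 3

Answer: 2 4 2 2 3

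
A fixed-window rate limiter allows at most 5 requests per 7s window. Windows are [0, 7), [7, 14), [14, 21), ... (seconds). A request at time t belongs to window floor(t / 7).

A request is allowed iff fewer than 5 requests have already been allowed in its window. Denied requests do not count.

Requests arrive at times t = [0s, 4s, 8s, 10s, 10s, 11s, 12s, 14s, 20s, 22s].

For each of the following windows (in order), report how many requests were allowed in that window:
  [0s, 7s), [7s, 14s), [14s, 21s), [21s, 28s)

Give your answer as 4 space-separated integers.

Answer: 2 5 2 1

Derivation:
Processing requests:
  req#1 t=0s (window 0): ALLOW
  req#2 t=4s (window 0): ALLOW
  req#3 t=8s (window 1): ALLOW
  req#4 t=10s (window 1): ALLOW
  req#5 t=10s (window 1): ALLOW
  req#6 t=11s (window 1): ALLOW
  req#7 t=12s (window 1): ALLOW
  req#8 t=14s (window 2): ALLOW
  req#9 t=20s (window 2): ALLOW
  req#10 t=22s (window 3): ALLOW

Allowed counts by window: 2 5 2 1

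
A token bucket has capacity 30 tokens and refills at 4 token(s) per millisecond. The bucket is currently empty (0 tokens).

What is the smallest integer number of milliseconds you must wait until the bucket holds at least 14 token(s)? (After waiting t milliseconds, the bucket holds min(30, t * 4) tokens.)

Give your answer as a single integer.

Need t * 4 >= 14, so t >= 14/4.
Smallest integer t = ceil(14/4) = 4.

Answer: 4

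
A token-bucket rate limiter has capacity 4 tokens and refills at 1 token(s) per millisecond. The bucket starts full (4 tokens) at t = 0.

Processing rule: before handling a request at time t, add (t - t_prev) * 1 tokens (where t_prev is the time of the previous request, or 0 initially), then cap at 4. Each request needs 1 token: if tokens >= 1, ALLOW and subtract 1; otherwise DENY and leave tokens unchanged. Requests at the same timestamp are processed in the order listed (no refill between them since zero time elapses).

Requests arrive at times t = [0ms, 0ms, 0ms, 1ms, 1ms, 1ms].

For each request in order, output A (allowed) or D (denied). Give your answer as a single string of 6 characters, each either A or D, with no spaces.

Answer: AAAAAD

Derivation:
Simulating step by step:
  req#1 t=0ms: ALLOW
  req#2 t=0ms: ALLOW
  req#3 t=0ms: ALLOW
  req#4 t=1ms: ALLOW
  req#5 t=1ms: ALLOW
  req#6 t=1ms: DENY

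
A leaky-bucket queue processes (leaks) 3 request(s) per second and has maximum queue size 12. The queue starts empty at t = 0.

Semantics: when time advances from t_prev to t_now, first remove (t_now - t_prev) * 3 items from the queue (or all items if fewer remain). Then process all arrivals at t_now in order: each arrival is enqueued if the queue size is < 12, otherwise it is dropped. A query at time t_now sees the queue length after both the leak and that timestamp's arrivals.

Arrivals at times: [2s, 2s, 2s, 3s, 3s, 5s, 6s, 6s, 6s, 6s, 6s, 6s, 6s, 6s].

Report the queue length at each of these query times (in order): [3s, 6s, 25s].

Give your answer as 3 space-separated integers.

Queue lengths at query times:
  query t=3s: backlog = 2
  query t=6s: backlog = 8
  query t=25s: backlog = 0

Answer: 2 8 0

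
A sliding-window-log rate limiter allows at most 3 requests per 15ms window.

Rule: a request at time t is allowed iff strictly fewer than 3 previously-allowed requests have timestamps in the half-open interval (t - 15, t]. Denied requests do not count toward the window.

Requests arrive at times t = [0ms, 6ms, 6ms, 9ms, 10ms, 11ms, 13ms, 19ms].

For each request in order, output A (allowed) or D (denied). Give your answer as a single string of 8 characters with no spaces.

Answer: AAADDDDA

Derivation:
Tracking allowed requests in the window:
  req#1 t=0ms: ALLOW
  req#2 t=6ms: ALLOW
  req#3 t=6ms: ALLOW
  req#4 t=9ms: DENY
  req#5 t=10ms: DENY
  req#6 t=11ms: DENY
  req#7 t=13ms: DENY
  req#8 t=19ms: ALLOW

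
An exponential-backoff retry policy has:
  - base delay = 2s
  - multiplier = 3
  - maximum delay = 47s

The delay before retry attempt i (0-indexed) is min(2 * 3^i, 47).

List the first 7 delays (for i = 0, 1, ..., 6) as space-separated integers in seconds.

Computing each delay:
  i=0: min(2*3^0, 47) = 2
  i=1: min(2*3^1, 47) = 6
  i=2: min(2*3^2, 47) = 18
  i=3: min(2*3^3, 47) = 47
  i=4: min(2*3^4, 47) = 47
  i=5: min(2*3^5, 47) = 47
  i=6: min(2*3^6, 47) = 47

Answer: 2 6 18 47 47 47 47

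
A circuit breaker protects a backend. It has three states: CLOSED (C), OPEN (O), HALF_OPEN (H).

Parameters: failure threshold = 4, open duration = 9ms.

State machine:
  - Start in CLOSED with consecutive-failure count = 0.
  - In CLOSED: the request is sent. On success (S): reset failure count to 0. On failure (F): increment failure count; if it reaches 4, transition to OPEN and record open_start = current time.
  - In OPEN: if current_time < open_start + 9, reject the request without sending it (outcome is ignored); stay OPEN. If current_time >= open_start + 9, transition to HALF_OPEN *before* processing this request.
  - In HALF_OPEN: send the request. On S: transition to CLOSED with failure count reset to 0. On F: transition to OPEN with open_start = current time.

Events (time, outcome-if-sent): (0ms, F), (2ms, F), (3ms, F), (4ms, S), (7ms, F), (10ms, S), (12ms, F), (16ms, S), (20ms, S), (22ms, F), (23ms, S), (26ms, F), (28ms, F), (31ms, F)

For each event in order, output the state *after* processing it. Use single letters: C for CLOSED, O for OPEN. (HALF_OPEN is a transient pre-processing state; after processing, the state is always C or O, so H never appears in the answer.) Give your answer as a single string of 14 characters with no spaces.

State after each event:
  event#1 t=0ms outcome=F: state=CLOSED
  event#2 t=2ms outcome=F: state=CLOSED
  event#3 t=3ms outcome=F: state=CLOSED
  event#4 t=4ms outcome=S: state=CLOSED
  event#5 t=7ms outcome=F: state=CLOSED
  event#6 t=10ms outcome=S: state=CLOSED
  event#7 t=12ms outcome=F: state=CLOSED
  event#8 t=16ms outcome=S: state=CLOSED
  event#9 t=20ms outcome=S: state=CLOSED
  event#10 t=22ms outcome=F: state=CLOSED
  event#11 t=23ms outcome=S: state=CLOSED
  event#12 t=26ms outcome=F: state=CLOSED
  event#13 t=28ms outcome=F: state=CLOSED
  event#14 t=31ms outcome=F: state=CLOSED

Answer: CCCCCCCCCCCCCC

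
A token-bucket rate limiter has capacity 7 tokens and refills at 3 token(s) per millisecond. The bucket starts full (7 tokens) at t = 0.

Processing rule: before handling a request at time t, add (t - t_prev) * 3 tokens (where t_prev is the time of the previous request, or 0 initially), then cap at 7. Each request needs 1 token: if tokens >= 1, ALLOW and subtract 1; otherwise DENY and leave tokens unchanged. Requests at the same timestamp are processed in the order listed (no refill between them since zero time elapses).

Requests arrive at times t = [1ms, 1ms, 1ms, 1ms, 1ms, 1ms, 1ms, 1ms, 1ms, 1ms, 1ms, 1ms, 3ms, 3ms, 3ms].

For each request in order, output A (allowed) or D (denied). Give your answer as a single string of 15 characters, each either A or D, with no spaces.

Answer: AAAAAAADDDDDAAA

Derivation:
Simulating step by step:
  req#1 t=1ms: ALLOW
  req#2 t=1ms: ALLOW
  req#3 t=1ms: ALLOW
  req#4 t=1ms: ALLOW
  req#5 t=1ms: ALLOW
  req#6 t=1ms: ALLOW
  req#7 t=1ms: ALLOW
  req#8 t=1ms: DENY
  req#9 t=1ms: DENY
  req#10 t=1ms: DENY
  req#11 t=1ms: DENY
  req#12 t=1ms: DENY
  req#13 t=3ms: ALLOW
  req#14 t=3ms: ALLOW
  req#15 t=3ms: ALLOW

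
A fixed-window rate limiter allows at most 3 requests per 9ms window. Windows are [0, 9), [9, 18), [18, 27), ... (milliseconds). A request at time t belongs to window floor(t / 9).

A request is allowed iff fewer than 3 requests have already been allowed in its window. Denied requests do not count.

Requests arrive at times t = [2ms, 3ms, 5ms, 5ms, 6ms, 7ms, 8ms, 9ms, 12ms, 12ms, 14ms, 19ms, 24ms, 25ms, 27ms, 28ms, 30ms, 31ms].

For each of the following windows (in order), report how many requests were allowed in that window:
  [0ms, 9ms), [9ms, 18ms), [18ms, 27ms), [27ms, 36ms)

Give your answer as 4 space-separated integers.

Answer: 3 3 3 3

Derivation:
Processing requests:
  req#1 t=2ms (window 0): ALLOW
  req#2 t=3ms (window 0): ALLOW
  req#3 t=5ms (window 0): ALLOW
  req#4 t=5ms (window 0): DENY
  req#5 t=6ms (window 0): DENY
  req#6 t=7ms (window 0): DENY
  req#7 t=8ms (window 0): DENY
  req#8 t=9ms (window 1): ALLOW
  req#9 t=12ms (window 1): ALLOW
  req#10 t=12ms (window 1): ALLOW
  req#11 t=14ms (window 1): DENY
  req#12 t=19ms (window 2): ALLOW
  req#13 t=24ms (window 2): ALLOW
  req#14 t=25ms (window 2): ALLOW
  req#15 t=27ms (window 3): ALLOW
  req#16 t=28ms (window 3): ALLOW
  req#17 t=30ms (window 3): ALLOW
  req#18 t=31ms (window 3): DENY

Allowed counts by window: 3 3 3 3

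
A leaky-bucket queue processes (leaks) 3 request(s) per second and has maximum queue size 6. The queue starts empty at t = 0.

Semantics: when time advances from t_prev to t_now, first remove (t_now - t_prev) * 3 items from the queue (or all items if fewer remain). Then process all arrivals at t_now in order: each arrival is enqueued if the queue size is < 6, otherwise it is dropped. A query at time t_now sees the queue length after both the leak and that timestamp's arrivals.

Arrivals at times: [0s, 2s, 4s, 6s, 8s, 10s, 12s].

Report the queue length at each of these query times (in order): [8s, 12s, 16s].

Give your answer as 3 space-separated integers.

Queue lengths at query times:
  query t=8s: backlog = 1
  query t=12s: backlog = 1
  query t=16s: backlog = 0

Answer: 1 1 0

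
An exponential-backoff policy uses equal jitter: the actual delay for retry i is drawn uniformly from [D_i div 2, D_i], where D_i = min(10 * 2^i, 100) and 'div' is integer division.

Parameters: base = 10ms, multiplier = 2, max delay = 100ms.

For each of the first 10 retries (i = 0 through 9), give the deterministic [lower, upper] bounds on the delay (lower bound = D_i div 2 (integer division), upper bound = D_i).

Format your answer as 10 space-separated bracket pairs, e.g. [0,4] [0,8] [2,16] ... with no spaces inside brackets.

Computing bounds per retry:
  i=0: D_i=min(10*2^0,100)=10, bounds=[5,10]
  i=1: D_i=min(10*2^1,100)=20, bounds=[10,20]
  i=2: D_i=min(10*2^2,100)=40, bounds=[20,40]
  i=3: D_i=min(10*2^3,100)=80, bounds=[40,80]
  i=4: D_i=min(10*2^4,100)=100, bounds=[50,100]
  i=5: D_i=min(10*2^5,100)=100, bounds=[50,100]
  i=6: D_i=min(10*2^6,100)=100, bounds=[50,100]
  i=7: D_i=min(10*2^7,100)=100, bounds=[50,100]
  i=8: D_i=min(10*2^8,100)=100, bounds=[50,100]
  i=9: D_i=min(10*2^9,100)=100, bounds=[50,100]

Answer: [5,10] [10,20] [20,40] [40,80] [50,100] [50,100] [50,100] [50,100] [50,100] [50,100]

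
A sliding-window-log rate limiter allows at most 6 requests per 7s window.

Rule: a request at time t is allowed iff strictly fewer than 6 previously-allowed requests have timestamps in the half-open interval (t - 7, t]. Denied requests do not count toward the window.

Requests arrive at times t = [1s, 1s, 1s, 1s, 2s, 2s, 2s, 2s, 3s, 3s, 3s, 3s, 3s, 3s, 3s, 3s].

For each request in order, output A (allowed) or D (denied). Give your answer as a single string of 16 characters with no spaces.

Tracking allowed requests in the window:
  req#1 t=1s: ALLOW
  req#2 t=1s: ALLOW
  req#3 t=1s: ALLOW
  req#4 t=1s: ALLOW
  req#5 t=2s: ALLOW
  req#6 t=2s: ALLOW
  req#7 t=2s: DENY
  req#8 t=2s: DENY
  req#9 t=3s: DENY
  req#10 t=3s: DENY
  req#11 t=3s: DENY
  req#12 t=3s: DENY
  req#13 t=3s: DENY
  req#14 t=3s: DENY
  req#15 t=3s: DENY
  req#16 t=3s: DENY

Answer: AAAAAADDDDDDDDDD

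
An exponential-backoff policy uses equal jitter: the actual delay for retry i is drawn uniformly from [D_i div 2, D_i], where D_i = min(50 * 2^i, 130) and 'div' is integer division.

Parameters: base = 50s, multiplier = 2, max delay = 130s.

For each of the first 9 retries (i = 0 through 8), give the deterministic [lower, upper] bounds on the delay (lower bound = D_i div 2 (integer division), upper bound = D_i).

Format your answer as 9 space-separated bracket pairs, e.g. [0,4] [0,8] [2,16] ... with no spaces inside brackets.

Computing bounds per retry:
  i=0: D_i=min(50*2^0,130)=50, bounds=[25,50]
  i=1: D_i=min(50*2^1,130)=100, bounds=[50,100]
  i=2: D_i=min(50*2^2,130)=130, bounds=[65,130]
  i=3: D_i=min(50*2^3,130)=130, bounds=[65,130]
  i=4: D_i=min(50*2^4,130)=130, bounds=[65,130]
  i=5: D_i=min(50*2^5,130)=130, bounds=[65,130]
  i=6: D_i=min(50*2^6,130)=130, bounds=[65,130]
  i=7: D_i=min(50*2^7,130)=130, bounds=[65,130]
  i=8: D_i=min(50*2^8,130)=130, bounds=[65,130]

Answer: [25,50] [50,100] [65,130] [65,130] [65,130] [65,130] [65,130] [65,130] [65,130]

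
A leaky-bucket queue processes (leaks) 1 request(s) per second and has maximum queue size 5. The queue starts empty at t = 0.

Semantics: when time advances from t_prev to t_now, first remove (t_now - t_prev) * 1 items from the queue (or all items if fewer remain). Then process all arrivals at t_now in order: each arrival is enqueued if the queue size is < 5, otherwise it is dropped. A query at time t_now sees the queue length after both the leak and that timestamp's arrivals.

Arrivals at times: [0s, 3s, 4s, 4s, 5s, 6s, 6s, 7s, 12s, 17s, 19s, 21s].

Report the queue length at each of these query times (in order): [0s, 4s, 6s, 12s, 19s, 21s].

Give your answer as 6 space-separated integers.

Answer: 1 2 3 1 1 1

Derivation:
Queue lengths at query times:
  query t=0s: backlog = 1
  query t=4s: backlog = 2
  query t=6s: backlog = 3
  query t=12s: backlog = 1
  query t=19s: backlog = 1
  query t=21s: backlog = 1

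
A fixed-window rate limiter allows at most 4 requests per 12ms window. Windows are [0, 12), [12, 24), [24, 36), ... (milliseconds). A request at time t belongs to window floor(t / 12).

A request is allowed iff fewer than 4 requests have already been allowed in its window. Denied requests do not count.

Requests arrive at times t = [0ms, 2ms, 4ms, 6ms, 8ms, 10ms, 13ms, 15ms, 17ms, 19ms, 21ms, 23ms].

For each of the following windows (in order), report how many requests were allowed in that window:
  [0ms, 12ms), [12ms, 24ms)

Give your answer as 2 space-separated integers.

Processing requests:
  req#1 t=0ms (window 0): ALLOW
  req#2 t=2ms (window 0): ALLOW
  req#3 t=4ms (window 0): ALLOW
  req#4 t=6ms (window 0): ALLOW
  req#5 t=8ms (window 0): DENY
  req#6 t=10ms (window 0): DENY
  req#7 t=13ms (window 1): ALLOW
  req#8 t=15ms (window 1): ALLOW
  req#9 t=17ms (window 1): ALLOW
  req#10 t=19ms (window 1): ALLOW
  req#11 t=21ms (window 1): DENY
  req#12 t=23ms (window 1): DENY

Allowed counts by window: 4 4

Answer: 4 4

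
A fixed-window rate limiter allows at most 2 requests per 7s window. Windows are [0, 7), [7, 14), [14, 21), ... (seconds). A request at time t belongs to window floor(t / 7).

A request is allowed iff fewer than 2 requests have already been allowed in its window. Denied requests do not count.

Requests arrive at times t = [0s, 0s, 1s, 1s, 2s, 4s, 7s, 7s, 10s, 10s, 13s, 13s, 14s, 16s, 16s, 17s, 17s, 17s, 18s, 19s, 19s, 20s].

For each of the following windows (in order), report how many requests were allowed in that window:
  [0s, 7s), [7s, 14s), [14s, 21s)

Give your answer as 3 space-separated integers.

Answer: 2 2 2

Derivation:
Processing requests:
  req#1 t=0s (window 0): ALLOW
  req#2 t=0s (window 0): ALLOW
  req#3 t=1s (window 0): DENY
  req#4 t=1s (window 0): DENY
  req#5 t=2s (window 0): DENY
  req#6 t=4s (window 0): DENY
  req#7 t=7s (window 1): ALLOW
  req#8 t=7s (window 1): ALLOW
  req#9 t=10s (window 1): DENY
  req#10 t=10s (window 1): DENY
  req#11 t=13s (window 1): DENY
  req#12 t=13s (window 1): DENY
  req#13 t=14s (window 2): ALLOW
  req#14 t=16s (window 2): ALLOW
  req#15 t=16s (window 2): DENY
  req#16 t=17s (window 2): DENY
  req#17 t=17s (window 2): DENY
  req#18 t=17s (window 2): DENY
  req#19 t=18s (window 2): DENY
  req#20 t=19s (window 2): DENY
  req#21 t=19s (window 2): DENY
  req#22 t=20s (window 2): DENY

Allowed counts by window: 2 2 2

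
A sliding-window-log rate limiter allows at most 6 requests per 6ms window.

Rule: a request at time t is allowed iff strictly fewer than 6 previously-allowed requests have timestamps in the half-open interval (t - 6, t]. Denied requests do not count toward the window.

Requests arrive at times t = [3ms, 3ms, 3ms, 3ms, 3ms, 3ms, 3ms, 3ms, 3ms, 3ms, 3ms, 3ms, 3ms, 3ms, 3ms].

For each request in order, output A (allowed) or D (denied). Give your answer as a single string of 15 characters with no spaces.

Tracking allowed requests in the window:
  req#1 t=3ms: ALLOW
  req#2 t=3ms: ALLOW
  req#3 t=3ms: ALLOW
  req#4 t=3ms: ALLOW
  req#5 t=3ms: ALLOW
  req#6 t=3ms: ALLOW
  req#7 t=3ms: DENY
  req#8 t=3ms: DENY
  req#9 t=3ms: DENY
  req#10 t=3ms: DENY
  req#11 t=3ms: DENY
  req#12 t=3ms: DENY
  req#13 t=3ms: DENY
  req#14 t=3ms: DENY
  req#15 t=3ms: DENY

Answer: AAAAAADDDDDDDDD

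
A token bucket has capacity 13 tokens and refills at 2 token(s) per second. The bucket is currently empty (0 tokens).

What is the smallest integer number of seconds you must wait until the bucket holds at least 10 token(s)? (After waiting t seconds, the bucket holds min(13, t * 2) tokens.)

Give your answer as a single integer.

Answer: 5

Derivation:
Need t * 2 >= 10, so t >= 10/2.
Smallest integer t = ceil(10/2) = 5.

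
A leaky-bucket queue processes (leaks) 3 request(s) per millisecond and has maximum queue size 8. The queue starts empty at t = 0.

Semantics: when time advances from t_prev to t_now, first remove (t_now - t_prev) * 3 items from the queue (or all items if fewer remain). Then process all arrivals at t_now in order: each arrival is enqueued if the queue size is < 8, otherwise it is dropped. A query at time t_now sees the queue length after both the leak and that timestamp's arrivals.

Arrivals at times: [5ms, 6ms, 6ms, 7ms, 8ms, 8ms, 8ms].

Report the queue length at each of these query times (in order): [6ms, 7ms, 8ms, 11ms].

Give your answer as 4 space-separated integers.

Answer: 2 1 3 0

Derivation:
Queue lengths at query times:
  query t=6ms: backlog = 2
  query t=7ms: backlog = 1
  query t=8ms: backlog = 3
  query t=11ms: backlog = 0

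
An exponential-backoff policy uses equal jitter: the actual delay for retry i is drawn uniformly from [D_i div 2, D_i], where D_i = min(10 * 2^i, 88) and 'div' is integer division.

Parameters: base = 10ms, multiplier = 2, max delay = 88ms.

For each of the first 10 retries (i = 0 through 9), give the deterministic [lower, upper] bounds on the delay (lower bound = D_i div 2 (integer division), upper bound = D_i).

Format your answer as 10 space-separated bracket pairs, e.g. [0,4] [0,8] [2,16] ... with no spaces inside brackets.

Computing bounds per retry:
  i=0: D_i=min(10*2^0,88)=10, bounds=[5,10]
  i=1: D_i=min(10*2^1,88)=20, bounds=[10,20]
  i=2: D_i=min(10*2^2,88)=40, bounds=[20,40]
  i=3: D_i=min(10*2^3,88)=80, bounds=[40,80]
  i=4: D_i=min(10*2^4,88)=88, bounds=[44,88]
  i=5: D_i=min(10*2^5,88)=88, bounds=[44,88]
  i=6: D_i=min(10*2^6,88)=88, bounds=[44,88]
  i=7: D_i=min(10*2^7,88)=88, bounds=[44,88]
  i=8: D_i=min(10*2^8,88)=88, bounds=[44,88]
  i=9: D_i=min(10*2^9,88)=88, bounds=[44,88]

Answer: [5,10] [10,20] [20,40] [40,80] [44,88] [44,88] [44,88] [44,88] [44,88] [44,88]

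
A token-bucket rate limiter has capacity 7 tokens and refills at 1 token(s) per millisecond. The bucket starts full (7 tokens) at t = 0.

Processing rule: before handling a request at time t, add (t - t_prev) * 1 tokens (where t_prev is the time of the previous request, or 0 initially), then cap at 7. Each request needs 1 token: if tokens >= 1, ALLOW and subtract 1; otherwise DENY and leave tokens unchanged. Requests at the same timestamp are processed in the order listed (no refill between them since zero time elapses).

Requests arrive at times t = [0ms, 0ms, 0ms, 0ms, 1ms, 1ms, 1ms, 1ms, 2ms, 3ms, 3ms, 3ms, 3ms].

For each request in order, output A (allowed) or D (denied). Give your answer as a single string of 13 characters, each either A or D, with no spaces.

Simulating step by step:
  req#1 t=0ms: ALLOW
  req#2 t=0ms: ALLOW
  req#3 t=0ms: ALLOW
  req#4 t=0ms: ALLOW
  req#5 t=1ms: ALLOW
  req#6 t=1ms: ALLOW
  req#7 t=1ms: ALLOW
  req#8 t=1ms: ALLOW
  req#9 t=2ms: ALLOW
  req#10 t=3ms: ALLOW
  req#11 t=3ms: DENY
  req#12 t=3ms: DENY
  req#13 t=3ms: DENY

Answer: AAAAAAAAAADDD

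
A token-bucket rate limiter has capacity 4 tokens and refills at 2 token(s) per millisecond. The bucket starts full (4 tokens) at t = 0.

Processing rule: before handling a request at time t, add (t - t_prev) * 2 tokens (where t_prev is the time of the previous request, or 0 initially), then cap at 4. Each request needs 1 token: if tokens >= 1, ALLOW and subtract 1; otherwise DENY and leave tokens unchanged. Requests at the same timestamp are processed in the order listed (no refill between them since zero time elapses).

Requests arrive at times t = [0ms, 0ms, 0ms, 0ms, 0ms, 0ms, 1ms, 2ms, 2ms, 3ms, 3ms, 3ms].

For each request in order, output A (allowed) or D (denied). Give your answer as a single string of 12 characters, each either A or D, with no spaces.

Simulating step by step:
  req#1 t=0ms: ALLOW
  req#2 t=0ms: ALLOW
  req#3 t=0ms: ALLOW
  req#4 t=0ms: ALLOW
  req#5 t=0ms: DENY
  req#6 t=0ms: DENY
  req#7 t=1ms: ALLOW
  req#8 t=2ms: ALLOW
  req#9 t=2ms: ALLOW
  req#10 t=3ms: ALLOW
  req#11 t=3ms: ALLOW
  req#12 t=3ms: ALLOW

Answer: AAAADDAAAAAA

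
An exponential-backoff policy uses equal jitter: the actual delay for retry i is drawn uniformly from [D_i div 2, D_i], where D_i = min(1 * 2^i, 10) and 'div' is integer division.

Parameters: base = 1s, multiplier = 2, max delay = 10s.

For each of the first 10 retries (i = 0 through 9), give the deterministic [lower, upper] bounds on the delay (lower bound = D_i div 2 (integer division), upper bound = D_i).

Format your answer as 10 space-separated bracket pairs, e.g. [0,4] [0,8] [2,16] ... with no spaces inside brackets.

Computing bounds per retry:
  i=0: D_i=min(1*2^0,10)=1, bounds=[0,1]
  i=1: D_i=min(1*2^1,10)=2, bounds=[1,2]
  i=2: D_i=min(1*2^2,10)=4, bounds=[2,4]
  i=3: D_i=min(1*2^3,10)=8, bounds=[4,8]
  i=4: D_i=min(1*2^4,10)=10, bounds=[5,10]
  i=5: D_i=min(1*2^5,10)=10, bounds=[5,10]
  i=6: D_i=min(1*2^6,10)=10, bounds=[5,10]
  i=7: D_i=min(1*2^7,10)=10, bounds=[5,10]
  i=8: D_i=min(1*2^8,10)=10, bounds=[5,10]
  i=9: D_i=min(1*2^9,10)=10, bounds=[5,10]

Answer: [0,1] [1,2] [2,4] [4,8] [5,10] [5,10] [5,10] [5,10] [5,10] [5,10]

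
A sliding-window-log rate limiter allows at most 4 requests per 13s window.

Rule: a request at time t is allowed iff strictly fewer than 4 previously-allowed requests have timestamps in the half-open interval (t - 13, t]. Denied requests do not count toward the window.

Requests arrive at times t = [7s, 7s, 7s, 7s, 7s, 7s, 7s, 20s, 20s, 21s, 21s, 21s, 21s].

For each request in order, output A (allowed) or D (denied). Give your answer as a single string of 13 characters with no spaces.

Answer: AAAADDDAAAADD

Derivation:
Tracking allowed requests in the window:
  req#1 t=7s: ALLOW
  req#2 t=7s: ALLOW
  req#3 t=7s: ALLOW
  req#4 t=7s: ALLOW
  req#5 t=7s: DENY
  req#6 t=7s: DENY
  req#7 t=7s: DENY
  req#8 t=20s: ALLOW
  req#9 t=20s: ALLOW
  req#10 t=21s: ALLOW
  req#11 t=21s: ALLOW
  req#12 t=21s: DENY
  req#13 t=21s: DENY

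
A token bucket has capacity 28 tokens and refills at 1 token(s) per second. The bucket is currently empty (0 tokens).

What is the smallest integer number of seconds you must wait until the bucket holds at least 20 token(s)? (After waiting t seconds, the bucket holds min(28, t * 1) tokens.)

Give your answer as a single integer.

Need t * 1 >= 20, so t >= 20/1.
Smallest integer t = ceil(20/1) = 20.

Answer: 20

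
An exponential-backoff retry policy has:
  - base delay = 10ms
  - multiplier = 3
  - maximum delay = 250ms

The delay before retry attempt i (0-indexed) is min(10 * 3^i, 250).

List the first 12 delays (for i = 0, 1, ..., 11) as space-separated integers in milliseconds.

Computing each delay:
  i=0: min(10*3^0, 250) = 10
  i=1: min(10*3^1, 250) = 30
  i=2: min(10*3^2, 250) = 90
  i=3: min(10*3^3, 250) = 250
  i=4: min(10*3^4, 250) = 250
  i=5: min(10*3^5, 250) = 250
  i=6: min(10*3^6, 250) = 250
  i=7: min(10*3^7, 250) = 250
  i=8: min(10*3^8, 250) = 250
  i=9: min(10*3^9, 250) = 250
  i=10: min(10*3^10, 250) = 250
  i=11: min(10*3^11, 250) = 250

Answer: 10 30 90 250 250 250 250 250 250 250 250 250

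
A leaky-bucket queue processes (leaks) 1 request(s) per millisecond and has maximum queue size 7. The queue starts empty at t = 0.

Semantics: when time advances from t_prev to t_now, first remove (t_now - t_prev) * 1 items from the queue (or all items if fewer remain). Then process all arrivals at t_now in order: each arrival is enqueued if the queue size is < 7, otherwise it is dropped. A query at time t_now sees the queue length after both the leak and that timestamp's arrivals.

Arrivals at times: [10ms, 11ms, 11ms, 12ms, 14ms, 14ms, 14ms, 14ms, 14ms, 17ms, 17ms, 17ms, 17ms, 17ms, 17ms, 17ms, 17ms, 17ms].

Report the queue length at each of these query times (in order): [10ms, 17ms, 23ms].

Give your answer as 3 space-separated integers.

Queue lengths at query times:
  query t=10ms: backlog = 1
  query t=17ms: backlog = 7
  query t=23ms: backlog = 1

Answer: 1 7 1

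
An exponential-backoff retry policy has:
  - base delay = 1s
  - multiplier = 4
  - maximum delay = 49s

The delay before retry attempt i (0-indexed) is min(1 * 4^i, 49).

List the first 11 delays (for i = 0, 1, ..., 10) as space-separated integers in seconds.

Answer: 1 4 16 49 49 49 49 49 49 49 49

Derivation:
Computing each delay:
  i=0: min(1*4^0, 49) = 1
  i=1: min(1*4^1, 49) = 4
  i=2: min(1*4^2, 49) = 16
  i=3: min(1*4^3, 49) = 49
  i=4: min(1*4^4, 49) = 49
  i=5: min(1*4^5, 49) = 49
  i=6: min(1*4^6, 49) = 49
  i=7: min(1*4^7, 49) = 49
  i=8: min(1*4^8, 49) = 49
  i=9: min(1*4^9, 49) = 49
  i=10: min(1*4^10, 49) = 49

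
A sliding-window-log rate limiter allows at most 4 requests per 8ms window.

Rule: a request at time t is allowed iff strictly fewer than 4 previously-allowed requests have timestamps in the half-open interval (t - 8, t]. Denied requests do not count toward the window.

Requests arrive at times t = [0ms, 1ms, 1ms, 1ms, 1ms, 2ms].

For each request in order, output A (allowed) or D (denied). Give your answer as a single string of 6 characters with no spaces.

Tracking allowed requests in the window:
  req#1 t=0ms: ALLOW
  req#2 t=1ms: ALLOW
  req#3 t=1ms: ALLOW
  req#4 t=1ms: ALLOW
  req#5 t=1ms: DENY
  req#6 t=2ms: DENY

Answer: AAAADD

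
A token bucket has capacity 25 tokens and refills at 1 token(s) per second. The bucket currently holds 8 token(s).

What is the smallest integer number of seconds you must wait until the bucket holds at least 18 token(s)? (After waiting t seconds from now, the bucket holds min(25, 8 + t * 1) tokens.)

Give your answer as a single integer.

Answer: 10

Derivation:
Need 8 + t * 1 >= 18, so t >= 10/1.
Smallest integer t = ceil(10/1) = 10.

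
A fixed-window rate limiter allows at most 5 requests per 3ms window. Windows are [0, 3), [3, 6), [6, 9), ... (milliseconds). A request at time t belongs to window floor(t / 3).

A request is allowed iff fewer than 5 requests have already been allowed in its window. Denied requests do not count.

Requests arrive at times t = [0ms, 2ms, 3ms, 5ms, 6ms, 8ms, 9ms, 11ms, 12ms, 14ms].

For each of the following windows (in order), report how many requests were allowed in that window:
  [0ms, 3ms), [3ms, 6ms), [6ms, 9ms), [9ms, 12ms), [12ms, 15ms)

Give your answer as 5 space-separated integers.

Processing requests:
  req#1 t=0ms (window 0): ALLOW
  req#2 t=2ms (window 0): ALLOW
  req#3 t=3ms (window 1): ALLOW
  req#4 t=5ms (window 1): ALLOW
  req#5 t=6ms (window 2): ALLOW
  req#6 t=8ms (window 2): ALLOW
  req#7 t=9ms (window 3): ALLOW
  req#8 t=11ms (window 3): ALLOW
  req#9 t=12ms (window 4): ALLOW
  req#10 t=14ms (window 4): ALLOW

Allowed counts by window: 2 2 2 2 2

Answer: 2 2 2 2 2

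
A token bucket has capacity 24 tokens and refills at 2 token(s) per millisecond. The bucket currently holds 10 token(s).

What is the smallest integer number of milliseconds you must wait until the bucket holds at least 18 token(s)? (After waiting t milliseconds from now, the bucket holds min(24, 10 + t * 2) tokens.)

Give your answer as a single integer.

Answer: 4

Derivation:
Need 10 + t * 2 >= 18, so t >= 8/2.
Smallest integer t = ceil(8/2) = 4.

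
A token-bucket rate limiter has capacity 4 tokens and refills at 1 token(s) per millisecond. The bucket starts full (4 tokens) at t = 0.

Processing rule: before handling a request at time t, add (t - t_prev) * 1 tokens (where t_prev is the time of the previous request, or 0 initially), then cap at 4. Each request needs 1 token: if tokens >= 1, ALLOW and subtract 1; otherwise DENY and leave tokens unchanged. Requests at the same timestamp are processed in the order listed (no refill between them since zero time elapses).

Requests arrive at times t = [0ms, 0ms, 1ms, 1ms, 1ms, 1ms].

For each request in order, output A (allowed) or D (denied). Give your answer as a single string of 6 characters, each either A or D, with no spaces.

Answer: AAAAAD

Derivation:
Simulating step by step:
  req#1 t=0ms: ALLOW
  req#2 t=0ms: ALLOW
  req#3 t=1ms: ALLOW
  req#4 t=1ms: ALLOW
  req#5 t=1ms: ALLOW
  req#6 t=1ms: DENY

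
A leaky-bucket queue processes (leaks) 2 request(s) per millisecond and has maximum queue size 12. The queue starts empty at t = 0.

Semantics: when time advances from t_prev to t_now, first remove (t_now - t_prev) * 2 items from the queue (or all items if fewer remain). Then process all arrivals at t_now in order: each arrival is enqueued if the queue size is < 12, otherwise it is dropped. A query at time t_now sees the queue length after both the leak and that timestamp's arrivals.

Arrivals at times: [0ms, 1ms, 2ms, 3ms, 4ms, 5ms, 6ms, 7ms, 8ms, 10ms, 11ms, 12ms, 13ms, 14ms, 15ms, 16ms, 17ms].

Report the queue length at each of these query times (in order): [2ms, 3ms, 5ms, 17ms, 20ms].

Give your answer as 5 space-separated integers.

Queue lengths at query times:
  query t=2ms: backlog = 1
  query t=3ms: backlog = 1
  query t=5ms: backlog = 1
  query t=17ms: backlog = 1
  query t=20ms: backlog = 0

Answer: 1 1 1 1 0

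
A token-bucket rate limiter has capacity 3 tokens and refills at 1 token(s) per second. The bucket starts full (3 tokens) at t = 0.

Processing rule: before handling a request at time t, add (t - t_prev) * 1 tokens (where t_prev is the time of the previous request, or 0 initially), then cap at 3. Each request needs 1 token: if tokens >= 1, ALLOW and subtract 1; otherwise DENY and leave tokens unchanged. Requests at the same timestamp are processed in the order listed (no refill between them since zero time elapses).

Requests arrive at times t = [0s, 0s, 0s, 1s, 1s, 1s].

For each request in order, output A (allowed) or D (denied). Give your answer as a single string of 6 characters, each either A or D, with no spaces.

Simulating step by step:
  req#1 t=0s: ALLOW
  req#2 t=0s: ALLOW
  req#3 t=0s: ALLOW
  req#4 t=1s: ALLOW
  req#5 t=1s: DENY
  req#6 t=1s: DENY

Answer: AAAADD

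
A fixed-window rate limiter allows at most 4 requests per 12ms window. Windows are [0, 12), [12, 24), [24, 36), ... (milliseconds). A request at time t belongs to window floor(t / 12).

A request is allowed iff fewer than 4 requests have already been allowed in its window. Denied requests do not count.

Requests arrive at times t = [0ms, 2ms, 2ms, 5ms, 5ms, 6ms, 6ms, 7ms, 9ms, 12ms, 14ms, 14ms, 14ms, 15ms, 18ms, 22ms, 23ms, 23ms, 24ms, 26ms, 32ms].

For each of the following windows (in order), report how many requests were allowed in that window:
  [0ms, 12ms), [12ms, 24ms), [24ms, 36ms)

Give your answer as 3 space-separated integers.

Answer: 4 4 3

Derivation:
Processing requests:
  req#1 t=0ms (window 0): ALLOW
  req#2 t=2ms (window 0): ALLOW
  req#3 t=2ms (window 0): ALLOW
  req#4 t=5ms (window 0): ALLOW
  req#5 t=5ms (window 0): DENY
  req#6 t=6ms (window 0): DENY
  req#7 t=6ms (window 0): DENY
  req#8 t=7ms (window 0): DENY
  req#9 t=9ms (window 0): DENY
  req#10 t=12ms (window 1): ALLOW
  req#11 t=14ms (window 1): ALLOW
  req#12 t=14ms (window 1): ALLOW
  req#13 t=14ms (window 1): ALLOW
  req#14 t=15ms (window 1): DENY
  req#15 t=18ms (window 1): DENY
  req#16 t=22ms (window 1): DENY
  req#17 t=23ms (window 1): DENY
  req#18 t=23ms (window 1): DENY
  req#19 t=24ms (window 2): ALLOW
  req#20 t=26ms (window 2): ALLOW
  req#21 t=32ms (window 2): ALLOW

Allowed counts by window: 4 4 3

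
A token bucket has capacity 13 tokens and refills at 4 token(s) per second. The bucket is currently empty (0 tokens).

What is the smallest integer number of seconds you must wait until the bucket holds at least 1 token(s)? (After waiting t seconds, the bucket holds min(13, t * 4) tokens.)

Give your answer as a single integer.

Need t * 4 >= 1, so t >= 1/4.
Smallest integer t = ceil(1/4) = 1.

Answer: 1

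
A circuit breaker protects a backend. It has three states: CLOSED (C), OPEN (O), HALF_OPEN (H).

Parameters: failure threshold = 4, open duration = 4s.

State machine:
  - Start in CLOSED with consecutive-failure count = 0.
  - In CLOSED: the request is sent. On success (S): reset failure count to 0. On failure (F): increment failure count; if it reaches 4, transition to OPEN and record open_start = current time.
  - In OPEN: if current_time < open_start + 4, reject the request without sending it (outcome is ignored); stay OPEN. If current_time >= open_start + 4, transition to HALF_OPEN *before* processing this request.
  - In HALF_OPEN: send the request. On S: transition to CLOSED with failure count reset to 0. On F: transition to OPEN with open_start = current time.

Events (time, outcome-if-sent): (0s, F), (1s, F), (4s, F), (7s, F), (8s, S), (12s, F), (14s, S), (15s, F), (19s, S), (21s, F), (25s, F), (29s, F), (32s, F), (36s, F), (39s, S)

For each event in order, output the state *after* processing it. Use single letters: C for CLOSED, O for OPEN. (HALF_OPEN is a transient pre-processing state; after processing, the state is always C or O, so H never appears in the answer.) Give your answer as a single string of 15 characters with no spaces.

State after each event:
  event#1 t=0s outcome=F: state=CLOSED
  event#2 t=1s outcome=F: state=CLOSED
  event#3 t=4s outcome=F: state=CLOSED
  event#4 t=7s outcome=F: state=OPEN
  event#5 t=8s outcome=S: state=OPEN
  event#6 t=12s outcome=F: state=OPEN
  event#7 t=14s outcome=S: state=OPEN
  event#8 t=15s outcome=F: state=OPEN
  event#9 t=19s outcome=S: state=CLOSED
  event#10 t=21s outcome=F: state=CLOSED
  event#11 t=25s outcome=F: state=CLOSED
  event#12 t=29s outcome=F: state=CLOSED
  event#13 t=32s outcome=F: state=OPEN
  event#14 t=36s outcome=F: state=OPEN
  event#15 t=39s outcome=S: state=OPEN

Answer: CCCOOOOOCCCCOOO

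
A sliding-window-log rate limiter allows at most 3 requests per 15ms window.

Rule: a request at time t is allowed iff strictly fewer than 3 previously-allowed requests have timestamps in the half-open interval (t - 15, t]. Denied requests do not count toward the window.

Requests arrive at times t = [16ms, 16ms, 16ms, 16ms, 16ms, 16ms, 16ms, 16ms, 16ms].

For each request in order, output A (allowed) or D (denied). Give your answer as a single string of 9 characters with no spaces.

Tracking allowed requests in the window:
  req#1 t=16ms: ALLOW
  req#2 t=16ms: ALLOW
  req#3 t=16ms: ALLOW
  req#4 t=16ms: DENY
  req#5 t=16ms: DENY
  req#6 t=16ms: DENY
  req#7 t=16ms: DENY
  req#8 t=16ms: DENY
  req#9 t=16ms: DENY

Answer: AAADDDDDD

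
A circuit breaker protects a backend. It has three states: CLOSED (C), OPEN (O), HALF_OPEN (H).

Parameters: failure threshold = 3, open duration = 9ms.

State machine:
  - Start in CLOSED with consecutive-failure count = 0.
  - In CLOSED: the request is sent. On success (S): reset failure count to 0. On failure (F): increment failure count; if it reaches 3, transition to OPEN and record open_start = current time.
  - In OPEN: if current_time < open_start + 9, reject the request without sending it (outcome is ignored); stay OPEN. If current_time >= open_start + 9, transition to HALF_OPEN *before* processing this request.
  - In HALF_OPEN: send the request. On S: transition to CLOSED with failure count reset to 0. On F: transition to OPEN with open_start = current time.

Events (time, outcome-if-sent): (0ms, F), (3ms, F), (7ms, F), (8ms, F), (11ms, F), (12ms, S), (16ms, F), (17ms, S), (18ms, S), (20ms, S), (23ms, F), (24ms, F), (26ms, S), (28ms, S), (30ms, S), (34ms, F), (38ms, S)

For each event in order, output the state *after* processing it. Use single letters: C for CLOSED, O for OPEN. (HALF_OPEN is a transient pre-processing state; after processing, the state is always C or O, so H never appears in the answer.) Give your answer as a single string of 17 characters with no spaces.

State after each event:
  event#1 t=0ms outcome=F: state=CLOSED
  event#2 t=3ms outcome=F: state=CLOSED
  event#3 t=7ms outcome=F: state=OPEN
  event#4 t=8ms outcome=F: state=OPEN
  event#5 t=11ms outcome=F: state=OPEN
  event#6 t=12ms outcome=S: state=OPEN
  event#7 t=16ms outcome=F: state=OPEN
  event#8 t=17ms outcome=S: state=OPEN
  event#9 t=18ms outcome=S: state=OPEN
  event#10 t=20ms outcome=S: state=OPEN
  event#11 t=23ms outcome=F: state=OPEN
  event#12 t=24ms outcome=F: state=OPEN
  event#13 t=26ms outcome=S: state=CLOSED
  event#14 t=28ms outcome=S: state=CLOSED
  event#15 t=30ms outcome=S: state=CLOSED
  event#16 t=34ms outcome=F: state=CLOSED
  event#17 t=38ms outcome=S: state=CLOSED

Answer: CCOOOOOOOOOOCCCCC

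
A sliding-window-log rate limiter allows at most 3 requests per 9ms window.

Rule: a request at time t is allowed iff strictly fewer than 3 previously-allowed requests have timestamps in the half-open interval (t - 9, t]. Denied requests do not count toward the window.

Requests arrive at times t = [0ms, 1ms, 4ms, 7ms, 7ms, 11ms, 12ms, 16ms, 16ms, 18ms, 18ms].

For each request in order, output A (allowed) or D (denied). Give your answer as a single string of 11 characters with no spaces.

Answer: AAADDAAADDD

Derivation:
Tracking allowed requests in the window:
  req#1 t=0ms: ALLOW
  req#2 t=1ms: ALLOW
  req#3 t=4ms: ALLOW
  req#4 t=7ms: DENY
  req#5 t=7ms: DENY
  req#6 t=11ms: ALLOW
  req#7 t=12ms: ALLOW
  req#8 t=16ms: ALLOW
  req#9 t=16ms: DENY
  req#10 t=18ms: DENY
  req#11 t=18ms: DENY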